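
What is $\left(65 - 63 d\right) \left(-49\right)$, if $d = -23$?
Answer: $-74186$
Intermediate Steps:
$\left(65 - 63 d\right) \left(-49\right) = \left(65 - -1449\right) \left(-49\right) = \left(65 + 1449\right) \left(-49\right) = 1514 \left(-49\right) = -74186$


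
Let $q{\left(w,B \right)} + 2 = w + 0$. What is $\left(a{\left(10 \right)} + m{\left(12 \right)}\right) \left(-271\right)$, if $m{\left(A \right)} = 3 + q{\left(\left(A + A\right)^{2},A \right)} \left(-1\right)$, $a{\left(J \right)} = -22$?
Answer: $160703$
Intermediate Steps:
$q{\left(w,B \right)} = -2 + w$ ($q{\left(w,B \right)} = -2 + \left(w + 0\right) = -2 + w$)
$m{\left(A \right)} = 5 - 4 A^{2}$ ($m{\left(A \right)} = 3 + \left(-2 + \left(A + A\right)^{2}\right) \left(-1\right) = 3 + \left(-2 + \left(2 A\right)^{2}\right) \left(-1\right) = 3 + \left(-2 + 4 A^{2}\right) \left(-1\right) = 3 - \left(-2 + 4 A^{2}\right) = 5 - 4 A^{2}$)
$\left(a{\left(10 \right)} + m{\left(12 \right)}\right) \left(-271\right) = \left(-22 + \left(5 - 4 \cdot 12^{2}\right)\right) \left(-271\right) = \left(-22 + \left(5 - 576\right)\right) \left(-271\right) = \left(-22 - 571\right) \left(-271\right) = \left(-593\right) \left(-271\right) = 160703$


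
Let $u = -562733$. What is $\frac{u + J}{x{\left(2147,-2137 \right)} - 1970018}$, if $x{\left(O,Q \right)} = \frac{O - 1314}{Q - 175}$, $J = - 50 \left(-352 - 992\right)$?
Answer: $\frac{67392488}{267922497} \approx 0.25154$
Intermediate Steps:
$J = 67200$ ($J = \left(-50\right) \left(-1344\right) = 67200$)
$x{\left(O,Q \right)} = \frac{-1314 + O}{-175 + Q}$
$\frac{u + J}{x{\left(2147,-2137 \right)} - 1970018} = \frac{-562733 + 67200}{\frac{-1314 + 2147}{-175 - 2137} - 1970018} = - \frac{495533}{\frac{1}{-2312} \cdot 833 - 1970018} = - \frac{495533}{\left(- \frac{1}{2312}\right) 833 - 1970018} = - \frac{495533}{- \frac{49}{136} - 1970018} = - \frac{495533}{- \frac{267922497}{136}} = \left(-495533\right) \left(- \frac{136}{267922497}\right) = \frac{67392488}{267922497}$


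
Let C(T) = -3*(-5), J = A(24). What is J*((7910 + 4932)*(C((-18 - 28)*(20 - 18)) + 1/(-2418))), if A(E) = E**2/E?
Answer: 1863065992/403 ≈ 4.6230e+6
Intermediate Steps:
A(E) = E
J = 24
C(T) = 15
J*((7910 + 4932)*(C((-18 - 28)*(20 - 18)) + 1/(-2418))) = 24*((7910 + 4932)*(15 + 1/(-2418))) = 24*(12842*(15 - 1/2418)) = 24*(12842*(36269/2418)) = 24*(232883249/1209) = 1863065992/403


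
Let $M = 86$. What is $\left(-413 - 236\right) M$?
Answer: $-55814$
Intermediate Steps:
$\left(-413 - 236\right) M = \left(-413 - 236\right) 86 = \left(-649\right) 86 = -55814$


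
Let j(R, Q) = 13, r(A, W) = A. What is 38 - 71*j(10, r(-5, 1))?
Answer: -885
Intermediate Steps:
38 - 71*j(10, r(-5, 1)) = 38 - 71*13 = 38 - 923 = -885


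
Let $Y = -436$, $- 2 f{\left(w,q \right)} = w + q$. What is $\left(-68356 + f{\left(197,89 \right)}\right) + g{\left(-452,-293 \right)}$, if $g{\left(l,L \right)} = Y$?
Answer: $-68935$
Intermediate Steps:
$f{\left(w,q \right)} = - \frac{q}{2} - \frac{w}{2}$ ($f{\left(w,q \right)} = - \frac{w + q}{2} = - \frac{q + w}{2} = - \frac{q}{2} - \frac{w}{2}$)
$g{\left(l,L \right)} = -436$
$\left(-68356 + f{\left(197,89 \right)}\right) + g{\left(-452,-293 \right)} = \left(-68356 - 143\right) - 436 = -68499 - 436 = -68935$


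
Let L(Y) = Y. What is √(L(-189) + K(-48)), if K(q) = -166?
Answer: I*√355 ≈ 18.841*I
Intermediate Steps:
√(L(-189) + K(-48)) = √(-189 - 166) = √(-355) = I*√355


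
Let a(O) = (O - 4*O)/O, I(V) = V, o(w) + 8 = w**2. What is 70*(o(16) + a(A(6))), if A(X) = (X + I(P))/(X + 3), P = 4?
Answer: 17150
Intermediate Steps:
o(w) = -8 + w**2
A(X) = (4 + X)/(3 + X) (A(X) = (X + 4)/(X + 3) = (4 + X)/(3 + X))
a(O) = -3 (a(O) = (-3*O)/O = -3)
70*(o(16) + a(A(6))) = 70*((-8 + 16**2) - 3) = 70*((-8 + 256) - 3) = 70*(248 - 3) = 70*245 = 17150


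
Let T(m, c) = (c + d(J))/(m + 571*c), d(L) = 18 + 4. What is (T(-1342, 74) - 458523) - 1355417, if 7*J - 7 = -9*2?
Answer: -4638244574/2557 ≈ -1.8139e+6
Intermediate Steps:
J = -11/7 (J = 1 + (-9*2)/7 = 1 + (1/7)*(-18) = 1 - 18/7 = -11/7 ≈ -1.5714)
d(L) = 22
T(m, c) = (22 + c)/(m + 571*c) (T(m, c) = (c + 22)/(m + 571*c) = (22 + c)/(m + 571*c))
(T(-1342, 74) - 458523) - 1355417 = ((22 + 74)/(-1342 + 571*74) - 458523) - 1355417 = (96/(-1342 + 42254) - 458523) - 1355417 = (96/40912 - 458523) - 1355417 = ((1/40912)*96 - 458523) - 1355417 = (6/2557 - 458523) - 1355417 = -1172443305/2557 - 1355417 = -4638244574/2557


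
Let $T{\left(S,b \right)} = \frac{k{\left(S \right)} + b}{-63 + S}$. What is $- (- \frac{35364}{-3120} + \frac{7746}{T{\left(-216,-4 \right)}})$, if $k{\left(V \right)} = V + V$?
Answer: $- \frac{140794933}{28340} \approx -4968.1$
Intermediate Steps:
$k{\left(V \right)} = 2 V$
$T{\left(S,b \right)} = \frac{b + 2 S}{-63 + S}$ ($T{\left(S,b \right)} = \frac{2 S + b}{-63 + S} = \frac{b + 2 S}{-63 + S}$)
$- (- \frac{35364}{-3120} + \frac{7746}{T{\left(-216,-4 \right)}}) = - (- \frac{35364}{-3120} + \frac{7746}{\frac{1}{-63 - 216} \left(-4 + 2 \left(-216\right)\right)}) = - (\left(-35364\right) \left(- \frac{1}{3120}\right) + \frac{7746}{\frac{1}{-279} \left(-4 - 432\right)}) = - (\frac{2947}{260} + \frac{7746}{\left(- \frac{1}{279}\right) \left(-436\right)}) = - (\frac{2947}{260} + \frac{7746}{\frac{436}{279}}) = - (\frac{2947}{260} + 7746 \cdot \frac{279}{436}) = - (\frac{2947}{260} + \frac{1080567}{218}) = \left(-1\right) \frac{140794933}{28340} = - \frac{140794933}{28340}$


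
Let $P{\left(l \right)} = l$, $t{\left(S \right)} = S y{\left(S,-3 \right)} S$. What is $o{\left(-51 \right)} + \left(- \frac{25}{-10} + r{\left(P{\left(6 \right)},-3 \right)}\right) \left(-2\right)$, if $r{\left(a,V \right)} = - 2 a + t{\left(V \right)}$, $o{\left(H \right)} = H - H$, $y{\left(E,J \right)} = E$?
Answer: $73$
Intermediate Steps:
$o{\left(H \right)} = 0$
$t{\left(S \right)} = S^{3}$ ($t{\left(S \right)} = S S S = S^{2} S = S^{3}$)
$r{\left(a,V \right)} = V^{3} - 2 a$ ($r{\left(a,V \right)} = - 2 a + V^{3} = V^{3} - 2 a$)
$o{\left(-51 \right)} + \left(- \frac{25}{-10} + r{\left(P{\left(6 \right)},-3 \right)}\right) \left(-2\right) = 0 + \left(- \frac{25}{-10} + \left(\left(-3\right)^{3} - 12\right)\right) \left(-2\right) = 0 + \left(\left(-25\right) \left(- \frac{1}{10}\right) - 39\right) \left(-2\right) = 0 + \left(\frac{5}{2} - 39\right) \left(-2\right) = 0 - -73 = 0 + 73 = 73$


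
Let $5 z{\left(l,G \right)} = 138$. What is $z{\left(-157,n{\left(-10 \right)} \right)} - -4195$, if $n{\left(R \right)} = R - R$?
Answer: $\frac{21113}{5} \approx 4222.6$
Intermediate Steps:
$n{\left(R \right)} = 0$
$z{\left(l,G \right)} = \frac{138}{5}$ ($z{\left(l,G \right)} = \frac{1}{5} \cdot 138 = \frac{138}{5}$)
$z{\left(-157,n{\left(-10 \right)} \right)} - -4195 = \frac{138}{5} - -4195 = \frac{138}{5} + 4195 = \frac{21113}{5}$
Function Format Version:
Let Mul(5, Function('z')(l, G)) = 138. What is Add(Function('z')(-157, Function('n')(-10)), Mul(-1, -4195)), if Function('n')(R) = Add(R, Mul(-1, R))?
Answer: Rational(21113, 5) ≈ 4222.6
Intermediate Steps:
Function('n')(R) = 0
Function('z')(l, G) = Rational(138, 5) (Function('z')(l, G) = Mul(Rational(1, 5), 138) = Rational(138, 5))
Add(Function('z')(-157, Function('n')(-10)), Mul(-1, -4195)) = Add(Rational(138, 5), Mul(-1, -4195)) = Add(Rational(138, 5), 4195) = Rational(21113, 5)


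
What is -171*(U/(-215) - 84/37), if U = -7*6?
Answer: 2822526/7955 ≈ 354.81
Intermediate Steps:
U = -42
-171*(U/(-215) - 84/37) = -171*(-42/(-215) - 84/37) = -171*(-42*(-1/215) - 84*1/37) = -171*(42/215 - 84/37) = -171*(-16506/7955) = 2822526/7955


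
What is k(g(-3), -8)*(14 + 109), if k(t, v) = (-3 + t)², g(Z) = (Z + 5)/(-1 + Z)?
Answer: 6027/4 ≈ 1506.8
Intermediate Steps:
g(Z) = (5 + Z)/(-1 + Z)
k(g(-3), -8)*(14 + 109) = (-3 + (5 - 3)/(-1 - 3))²*(14 + 109) = (-3 + 2/(-4))²*123 = (-3 - ¼*2)²*123 = (-3 - ½)²*123 = (-7/2)²*123 = (49/4)*123 = 6027/4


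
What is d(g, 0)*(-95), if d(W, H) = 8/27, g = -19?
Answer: -760/27 ≈ -28.148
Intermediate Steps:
d(W, H) = 8/27 (d(W, H) = 8*(1/27) = 8/27)
d(g, 0)*(-95) = (8/27)*(-95) = -760/27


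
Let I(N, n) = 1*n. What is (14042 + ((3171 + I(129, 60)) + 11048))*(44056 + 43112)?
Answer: 2468684928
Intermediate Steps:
I(N, n) = n
(14042 + ((3171 + I(129, 60)) + 11048))*(44056 + 43112) = (14042 + ((3171 + 60) + 11048))*(44056 + 43112) = (14042 + (3231 + 11048))*87168 = (14042 + 14279)*87168 = 28321*87168 = 2468684928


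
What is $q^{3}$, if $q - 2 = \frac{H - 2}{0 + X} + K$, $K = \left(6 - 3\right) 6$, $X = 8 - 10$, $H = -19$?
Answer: $\frac{226981}{8} \approx 28373.0$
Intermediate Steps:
$X = -2$ ($X = 8 - 10 = -2$)
$K = 18$ ($K = 3 \cdot 6 = 18$)
$q = \frac{61}{2}$ ($q = 2 + \left(\frac{-19 - 2}{0 - 2} + 18\right) = 2 + \left(- \frac{21}{-2} + 18\right) = 2 + \left(\left(-21\right) \left(- \frac{1}{2}\right) + 18\right) = 2 + \left(\frac{21}{2} + 18\right) = 2 + \frac{57}{2} = \frac{61}{2} \approx 30.5$)
$q^{3} = \left(\frac{61}{2}\right)^{3} = \frac{226981}{8}$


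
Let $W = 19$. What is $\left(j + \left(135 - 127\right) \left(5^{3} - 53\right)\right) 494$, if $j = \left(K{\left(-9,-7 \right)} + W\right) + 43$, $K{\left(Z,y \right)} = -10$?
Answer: $310232$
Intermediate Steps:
$j = 52$ ($j = \left(-10 + 19\right) + 43 = 9 + 43 = 52$)
$\left(j + \left(135 - 127\right) \left(5^{3} - 53\right)\right) 494 = \left(52 + \left(135 - 127\right) \left(5^{3} - 53\right)\right) 494 = \left(52 + 8 \left(125 - 53\right)\right) 494 = \left(52 + 8 \cdot 72\right) 494 = \left(52 + 576\right) 494 = 628 \cdot 494 = 310232$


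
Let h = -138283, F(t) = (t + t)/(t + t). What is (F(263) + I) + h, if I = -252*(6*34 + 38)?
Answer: -199266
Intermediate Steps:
I = -60984 (I = -252*(204 + 38) = -252*242 = -60984)
F(t) = 1 (F(t) = (2*t)/((2*t)) = (2*t)*(1/(2*t)) = 1)
(F(263) + I) + h = (1 - 60984) - 138283 = -60983 - 138283 = -199266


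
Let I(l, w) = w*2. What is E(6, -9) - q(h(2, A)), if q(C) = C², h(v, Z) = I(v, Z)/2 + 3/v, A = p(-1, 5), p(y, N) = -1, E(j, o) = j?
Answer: 23/4 ≈ 5.7500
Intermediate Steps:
I(l, w) = 2*w
A = -1
h(v, Z) = Z + 3/v (h(v, Z) = (2*Z)/2 + 3/v = (2*Z)*(½) + 3/v = Z + 3/v)
E(6, -9) - q(h(2, A)) = 6 - (-1 + 3/2)² = 6 - (½)² = 6 - 1*¼ = 6 - ¼ = 23/4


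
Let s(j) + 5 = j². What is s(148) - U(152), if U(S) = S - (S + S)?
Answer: 22051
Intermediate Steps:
s(j) = -5 + j²
U(S) = -S (U(S) = S - 2*S = -S)
s(148) - U(152) = (-5 + 148²) - (-1)*152 = (-5 + 21904) - 1*(-152) = 21899 + 152 = 22051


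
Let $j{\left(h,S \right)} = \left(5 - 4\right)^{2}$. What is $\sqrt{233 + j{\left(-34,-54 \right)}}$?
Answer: $3 \sqrt{26} \approx 15.297$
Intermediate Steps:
$j{\left(h,S \right)} = 1$ ($j{\left(h,S \right)} = 1^{2} = 1$)
$\sqrt{233 + j{\left(-34,-54 \right)}} = \sqrt{233 + 1} = \sqrt{234} = 3 \sqrt{26}$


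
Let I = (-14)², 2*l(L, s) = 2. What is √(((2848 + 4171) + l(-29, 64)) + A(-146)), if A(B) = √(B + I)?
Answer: √(7020 + 5*√2) ≈ 83.828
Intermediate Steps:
l(L, s) = 1 (l(L, s) = (½)*2 = 1)
I = 196
A(B) = √(196 + B) (A(B) = √(B + 196) = √(196 + B))
√(((2848 + 4171) + l(-29, 64)) + A(-146)) = √(((2848 + 4171) + 1) + √(196 - 146)) = √((7019 + 1) + √50) = √(7020 + 5*√2)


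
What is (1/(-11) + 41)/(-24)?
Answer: -75/44 ≈ -1.7045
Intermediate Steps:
(1/(-11) + 41)/(-24) = (-1/11 + 41)*(-1/24) = (450/11)*(-1/24) = -75/44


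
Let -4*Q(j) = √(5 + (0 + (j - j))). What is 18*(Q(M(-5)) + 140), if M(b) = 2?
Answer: 2520 - 9*√5/2 ≈ 2509.9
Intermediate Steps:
Q(j) = -√5/4 (Q(j) = -√(5 + (0 + (j - j)))/4 = -√(5 + (0 + 0))/4 = -√(5 + 0)/4 = -√5/4)
18*(Q(M(-5)) + 140) = 18*(-√5/4 + 140) = 18*(140 - √5/4) = 2520 - 9*√5/2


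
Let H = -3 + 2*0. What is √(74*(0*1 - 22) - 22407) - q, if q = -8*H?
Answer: -24 + I*√24035 ≈ -24.0 + 155.03*I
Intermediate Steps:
H = -3 (H = -3 + 0 = -3)
q = 24 (q = -8*(-3) = 24)
√(74*(0*1 - 22) - 22407) - q = √(74*(0*1 - 22) - 22407) - 1*24 = √(74*(0 - 22) - 22407) - 24 = √(74*(-22) - 22407) - 24 = √(-1628 - 22407) - 24 = √(-24035) - 24 = I*√24035 - 24 = -24 + I*√24035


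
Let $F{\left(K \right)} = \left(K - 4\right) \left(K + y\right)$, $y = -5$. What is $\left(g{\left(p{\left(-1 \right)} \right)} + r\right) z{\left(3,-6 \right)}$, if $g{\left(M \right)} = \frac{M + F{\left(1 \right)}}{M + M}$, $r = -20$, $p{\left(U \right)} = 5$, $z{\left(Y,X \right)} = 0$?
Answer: $0$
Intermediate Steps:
$F{\left(K \right)} = \left(-5 + K\right) \left(-4 + K\right)$ ($F{\left(K \right)} = \left(K - 4\right) \left(K - 5\right) = \left(-4 + K\right) \left(-5 + K\right) = \left(-5 + K\right) \left(-4 + K\right)$)
$g{\left(M \right)} = \frac{12 + M}{2 M}$ ($g{\left(M \right)} = \frac{M + \left(20 + 1^{2} - 9\right)}{M + M} = \frac{M + \left(20 + 1 - 9\right)}{2 M} = \left(M + 12\right) \frac{1}{2 M} = \left(12 + M\right) \frac{1}{2 M} = \frac{12 + M}{2 M}$)
$\left(g{\left(p{\left(-1 \right)} \right)} + r\right) z{\left(3,-6 \right)} = \left(\frac{12 + 5}{2 \cdot 5} - 20\right) 0 = \left(\frac{1}{2} \cdot \frac{1}{5} \cdot 17 - 20\right) 0 = \left(\frac{17}{10} - 20\right) 0 = \left(- \frac{183}{10}\right) 0 = 0$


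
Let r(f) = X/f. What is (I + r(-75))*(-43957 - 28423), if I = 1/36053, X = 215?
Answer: 22441621664/108159 ≈ 2.0749e+5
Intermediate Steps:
r(f) = 215/f
I = 1/36053 ≈ 2.7737e-5
(I + r(-75))*(-43957 - 28423) = (1/36053 + 215/(-75))*(-43957 - 28423) = (1/36053 + 215*(-1/75))*(-72380) = (1/36053 - 43/15)*(-72380) = -1550264/540795*(-72380) = 22441621664/108159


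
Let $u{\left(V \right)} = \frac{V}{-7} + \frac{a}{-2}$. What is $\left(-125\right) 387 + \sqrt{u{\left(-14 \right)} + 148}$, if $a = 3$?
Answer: $-48375 + \frac{3 \sqrt{66}}{2} \approx -48363.0$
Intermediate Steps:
$u{\left(V \right)} = - \frac{3}{2} - \frac{V}{7}$ ($u{\left(V \right)} = \frac{V}{-7} + \frac{3}{-2} = V \left(- \frac{1}{7}\right) + 3 \left(- \frac{1}{2}\right) = - \frac{V}{7} - \frac{3}{2} = - \frac{3}{2} - \frac{V}{7}$)
$\left(-125\right) 387 + \sqrt{u{\left(-14 \right)} + 148} = \left(-125\right) 387 + \sqrt{\left(- \frac{3}{2} - -2\right) + 148} = -48375 + \sqrt{\left(- \frac{3}{2} + 2\right) + 148} = -48375 + \sqrt{\frac{1}{2} + 148} = -48375 + \sqrt{\frac{297}{2}} = -48375 + \frac{3 \sqrt{66}}{2}$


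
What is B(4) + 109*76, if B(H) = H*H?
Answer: 8300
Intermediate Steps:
B(H) = H²
B(4) + 109*76 = 4² + 109*76 = 16 + 8284 = 8300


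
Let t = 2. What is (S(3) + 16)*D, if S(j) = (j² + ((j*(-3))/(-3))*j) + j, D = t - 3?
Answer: -37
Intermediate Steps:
D = -1 (D = 2 - 3 = -1)
S(j) = j + 2*j² (S(j) = (j² + (-3*j*(-⅓))*j) + j = (j² + j*j) + j = (j² + j²) + j = 2*j² + j = j + 2*j²)
(S(3) + 16)*D = (3*(1 + 2*3) + 16)*(-1) = (3*(1 + 6) + 16)*(-1) = (3*7 + 16)*(-1) = (21 + 16)*(-1) = 37*(-1) = -37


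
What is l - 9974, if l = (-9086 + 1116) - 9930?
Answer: -27874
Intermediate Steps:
l = -17900 (l = -7970 - 9930 = -17900)
l - 9974 = -17900 - 9974 = -27874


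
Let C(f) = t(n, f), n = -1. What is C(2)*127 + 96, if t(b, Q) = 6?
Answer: 858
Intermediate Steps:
C(f) = 6
C(2)*127 + 96 = 6*127 + 96 = 762 + 96 = 858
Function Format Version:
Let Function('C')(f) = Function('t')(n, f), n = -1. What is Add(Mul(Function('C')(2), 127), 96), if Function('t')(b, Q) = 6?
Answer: 858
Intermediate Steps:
Function('C')(f) = 6
Add(Mul(Function('C')(2), 127), 96) = Add(Mul(6, 127), 96) = Add(762, 96) = 858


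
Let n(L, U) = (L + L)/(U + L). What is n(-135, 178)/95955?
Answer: -18/275071 ≈ -6.5438e-5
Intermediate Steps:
n(L, U) = 2*L/(L + U) (n(L, U) = (2*L)/(L + U) = 2*L/(L + U))
n(-135, 178)/95955 = (2*(-135)/(-135 + 178))/95955 = (2*(-135)/43)*(1/95955) = (2*(-135)*(1/43))*(1/95955) = -270/43*1/95955 = -18/275071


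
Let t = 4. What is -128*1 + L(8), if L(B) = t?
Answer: -124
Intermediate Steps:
L(B) = 4
-128*1 + L(8) = -128*1 + 4 = -128 + 4 = -124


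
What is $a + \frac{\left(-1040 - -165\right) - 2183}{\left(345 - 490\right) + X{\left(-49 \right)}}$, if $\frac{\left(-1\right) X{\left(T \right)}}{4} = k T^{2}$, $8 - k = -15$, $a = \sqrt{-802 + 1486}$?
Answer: $\frac{3058}{221037} + 6 \sqrt{19} \approx 26.167$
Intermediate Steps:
$a = 6 \sqrt{19}$ ($a = \sqrt{684} = 6 \sqrt{19} \approx 26.153$)
$k = 23$ ($k = 8 - -15 = 8 + 15 = 23$)
$X{\left(T \right)} = - 92 T^{2}$ ($X{\left(T \right)} = - 4 \cdot 23 T^{2} = - 92 T^{2}$)
$a + \frac{\left(-1040 - -165\right) - 2183}{\left(345 - 490\right) + X{\left(-49 \right)}} = 6 \sqrt{19} + \frac{\left(-1040 - -165\right) - 2183}{\left(345 - 490\right) - 92 \left(-49\right)^{2}} = 6 \sqrt{19} + \frac{\left(-1040 + 165\right) - 2183}{-145 - 220892} = 6 \sqrt{19} + \frac{-875 - 2183}{-145 - 220892} = 6 \sqrt{19} - \frac{3058}{-221037} = 6 \sqrt{19} - - \frac{3058}{221037} = 6 \sqrt{19} + \frac{3058}{221037} = \frac{3058}{221037} + 6 \sqrt{19}$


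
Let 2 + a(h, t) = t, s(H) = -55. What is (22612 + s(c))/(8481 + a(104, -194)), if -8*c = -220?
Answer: 22557/8285 ≈ 2.7226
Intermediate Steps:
c = 55/2 (c = -⅛*(-220) = 55/2 ≈ 27.500)
a(h, t) = -2 + t
(22612 + s(c))/(8481 + a(104, -194)) = (22612 - 55)/(8481 + (-2 - 194)) = 22557/(8481 - 196) = 22557/8285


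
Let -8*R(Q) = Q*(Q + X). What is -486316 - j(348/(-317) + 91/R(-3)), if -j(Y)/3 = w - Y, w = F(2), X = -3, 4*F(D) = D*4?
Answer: -462362290/951 ≈ -4.8619e+5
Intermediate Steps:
F(D) = D (F(D) = (D*4)/4 = (4*D)/4 = D)
w = 2
R(Q) = -Q*(-3 + Q)/8 (R(Q) = -Q*(Q - 3)/8 = -Q*(-3 + Q)/8)
j(Y) = -6 + 3*Y (j(Y) = -3*(2 - Y) = -6 + 3*Y)
-486316 - j(348/(-317) + 91/R(-3)) = -486316 - (-6 + 3*(348/(-317) + 91/(((⅛)*(-3)*(3 - 1*(-3)))))) = -486316 - (-6 + 3*(348*(-1/317) + 91/(((⅛)*(-3)*(3 + 3))))) = -486316 - (-6 + 3*(-348/317 + 91/(((⅛)*(-3)*6)))) = -486316 - (-6 + 3*(-348/317 + 91/(-9/4))) = -486316 - (-6 + 3*(-348/317 + 91*(-4/9))) = -486316 - (-6 + 3*(-348/317 - 364/9)) = -486316 - (-6 + 3*(-118520/2853)) = -486316 - (-6 - 118520/951) = -486316 - 1*(-124226/951) = -486316 + 124226/951 = -462362290/951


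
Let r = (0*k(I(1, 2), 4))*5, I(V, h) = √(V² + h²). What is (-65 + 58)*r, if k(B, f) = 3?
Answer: 0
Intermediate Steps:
r = 0 (r = (0*3)*5 = 0*5 = 0)
(-65 + 58)*r = (-65 + 58)*0 = -7*0 = 0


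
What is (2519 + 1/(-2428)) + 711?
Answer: 7842439/2428 ≈ 3230.0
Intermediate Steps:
(2519 + 1/(-2428)) + 711 = (2519 - 1/2428) + 711 = 6116131/2428 + 711 = 7842439/2428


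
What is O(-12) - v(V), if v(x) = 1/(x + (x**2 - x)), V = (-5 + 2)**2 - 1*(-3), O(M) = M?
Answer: -1729/144 ≈ -12.007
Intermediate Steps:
V = 12 (V = (-3)**2 + 3 = 9 + 3 = 12)
v(x) = x**(-2) (v(x) = 1/(x**2) = x**(-2))
O(-12) - v(V) = -12 - 1/12**2 = -12 - 1*1/144 = -12 - 1/144 = -1729/144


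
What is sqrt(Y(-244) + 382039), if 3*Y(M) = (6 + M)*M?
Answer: sqrt(3612567)/3 ≈ 633.56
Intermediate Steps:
Y(M) = M*(6 + M)/3 (Y(M) = ((6 + M)*M)/3 = (M*(6 + M))/3 = M*(6 + M)/3)
sqrt(Y(-244) + 382039) = sqrt((1/3)*(-244)*(6 - 244) + 382039) = sqrt((1/3)*(-244)*(-238) + 382039) = sqrt(58072/3 + 382039) = sqrt(1204189/3) = sqrt(3612567)/3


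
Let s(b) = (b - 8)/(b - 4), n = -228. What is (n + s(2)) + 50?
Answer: -175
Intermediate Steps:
s(b) = (-8 + b)/(-4 + b)
(n + s(2)) + 50 = (-228 + (-8 + 2)/(-4 + 2)) + 50 = (-228 - 6/(-2)) + 50 = (-228 - ½*(-6)) + 50 = (-228 + 3) + 50 = -225 + 50 = -175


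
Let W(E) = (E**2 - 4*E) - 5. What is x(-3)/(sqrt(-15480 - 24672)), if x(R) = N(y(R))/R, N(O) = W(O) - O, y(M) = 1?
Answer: -I*sqrt(10038)/6692 ≈ -0.014972*I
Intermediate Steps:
W(E) = -5 + E**2 - 4*E
N(O) = -5 + O**2 - 5*O (N(O) = (-5 + O**2 - 4*O) - O = -5 + O**2 - 5*O)
x(R) = -9/R (x(R) = (-5 + 1**2 - 5*1)/R = (-5 + 1 - 5)/R = -9/R)
x(-3)/(sqrt(-15480 - 24672)) = (-9/(-3))/(sqrt(-15480 - 24672)) = (-9*(-1/3))/(sqrt(-40152)) = 3/((2*I*sqrt(10038))) = 3*(-I*sqrt(10038)/20076) = -I*sqrt(10038)/6692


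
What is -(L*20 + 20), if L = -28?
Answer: 540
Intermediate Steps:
-(L*20 + 20) = -(-28*20 + 20) = -(-560 + 20) = -1*(-540) = 540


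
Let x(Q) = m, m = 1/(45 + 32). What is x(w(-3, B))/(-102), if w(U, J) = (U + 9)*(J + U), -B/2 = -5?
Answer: -1/7854 ≈ -0.00012732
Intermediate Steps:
B = 10 (B = -2*(-5) = 10)
m = 1/77 ≈ 0.012987
w(U, J) = (9 + U)*(J + U)
x(Q) = 1/77
x(w(-3, B))/(-102) = (1/77)/(-102) = (1/77)*(-1/102) = -1/7854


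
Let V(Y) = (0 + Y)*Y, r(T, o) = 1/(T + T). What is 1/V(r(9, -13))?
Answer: 324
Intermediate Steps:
r(T, o) = 1/(2*T)
V(Y) = Y² (V(Y) = Y*Y = Y²)
1/V(r(9, -13)) = 1/(((½)/9)²) = 1/(((½)*(⅑))²) = 1/((1/18)²) = 1/(1/324) = 324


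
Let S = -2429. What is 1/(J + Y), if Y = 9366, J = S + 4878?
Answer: 1/11815 ≈ 8.4638e-5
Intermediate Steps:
J = 2449 (J = -2429 + 4878 = 2449)
1/(J + Y) = 1/(2449 + 9366) = 1/11815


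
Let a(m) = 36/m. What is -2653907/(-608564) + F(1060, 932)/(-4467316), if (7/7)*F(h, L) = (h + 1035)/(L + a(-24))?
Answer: 5515929482509693/1264850839737716 ≈ 4.3609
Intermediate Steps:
F(h, L) = (1035 + h)/(-3/2 + L) (F(h, L) = (h + 1035)/(L + 36/(-24)) = (1035 + h)/(L + 36*(-1/24)) = (1035 + h)/(L - 3/2) = (1035 + h)/(-3/2 + L))
-2653907/(-608564) + F(1060, 932)/(-4467316) = -2653907/(-608564) + (2*(1035 + 1060)/(-3 + 2*932))/(-4467316) = -2653907*(-1/608564) + (2*2095/(-3 + 1864))*(-1/4467316) = 2653907/608564 + (2*2095/1861)*(-1/4467316) = 2653907/608564 + (2*(1/1861)*2095)*(-1/4467316) = 2653907/608564 + (4190/1861)*(-1/4467316) = 2653907/608564 - 2095/4156837538 = 5515929482509693/1264850839737716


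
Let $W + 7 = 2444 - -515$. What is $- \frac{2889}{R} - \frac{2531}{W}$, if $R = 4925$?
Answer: $- \frac{20993503}{14538600} \approx -1.444$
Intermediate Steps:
$W = 2952$ ($W = -7 + \left(2444 - -515\right) = -7 + \left(2444 + 515\right) = -7 + 2959 = 2952$)
$- \frac{2889}{R} - \frac{2531}{W} = - \frac{2889}{4925} - \frac{2531}{2952} = - \frac{20993503}{14538600}$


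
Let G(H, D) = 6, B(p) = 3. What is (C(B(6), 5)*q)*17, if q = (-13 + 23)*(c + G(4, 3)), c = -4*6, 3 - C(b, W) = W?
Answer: 6120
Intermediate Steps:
C(b, W) = 3 - W
c = -24
q = -180 (q = (-13 + 23)*(-24 + 6) = 10*(-18) = -180)
(C(B(6), 5)*q)*17 = ((3 - 1*5)*(-180))*17 = ((3 - 5)*(-180))*17 = -2*(-180)*17 = 360*17 = 6120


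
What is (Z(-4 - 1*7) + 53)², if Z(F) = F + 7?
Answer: 2401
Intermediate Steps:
Z(F) = 7 + F
(Z(-4 - 1*7) + 53)² = ((7 + (-4 - 1*7)) + 53)² = ((7 + (-4 - 7)) + 53)² = ((7 - 11) + 53)² = (-4 + 53)² = 49² = 2401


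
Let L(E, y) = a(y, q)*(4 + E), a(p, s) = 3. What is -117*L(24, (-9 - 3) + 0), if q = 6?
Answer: -9828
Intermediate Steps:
L(E, y) = 12 + 3*E (L(E, y) = 3*(4 + E) = 12 + 3*E)
-117*L(24, (-9 - 3) + 0) = -117*(12 + 3*24) = -117*(12 + 72) = -117*84 = -9828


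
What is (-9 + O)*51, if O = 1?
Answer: -408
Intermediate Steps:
(-9 + O)*51 = (-9 + 1)*51 = -8*51 = -408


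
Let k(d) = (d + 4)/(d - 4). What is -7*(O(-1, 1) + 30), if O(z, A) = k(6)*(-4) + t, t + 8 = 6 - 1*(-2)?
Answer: -70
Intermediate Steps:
k(d) = (4 + d)/(-4 + d)
t = 0 (t = -8 + (6 - 1*(-2)) = -8 + (6 + 2) = -8 + 8 = 0)
O(z, A) = -20 (O(z, A) = ((4 + 6)/(-4 + 6))*(-4) + 0 = (10/2)*(-4) + 0 = ((½)*10)*(-4) + 0 = 5*(-4) + 0 = -20 + 0 = -20)
-7*(O(-1, 1) + 30) = -7*(-20 + 30) = -7*10 = -70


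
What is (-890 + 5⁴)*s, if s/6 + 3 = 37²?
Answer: -2171940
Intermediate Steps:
s = 8196 (s = -18 + 6*37² = -18 + 6*1369 = -18 + 8214 = 8196)
(-890 + 5⁴)*s = (-890 + 5⁴)*8196 = (-890 + 625)*8196 = -265*8196 = -2171940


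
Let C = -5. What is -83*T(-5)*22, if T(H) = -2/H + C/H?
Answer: -12782/5 ≈ -2556.4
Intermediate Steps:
T(H) = -7/H (T(H) = -2/H - 5/H = -7/H)
-83*T(-5)*22 = -(-581)/(-5)*22 = -(-581)*(-1)/5*22 = -83*7/5*22 = -581/5*22 = -12782/5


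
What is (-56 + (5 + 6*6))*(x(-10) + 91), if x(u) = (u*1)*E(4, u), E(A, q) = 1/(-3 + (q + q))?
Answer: -31545/23 ≈ -1371.5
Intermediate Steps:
E(A, q) = 1/(-3 + 2*q)
x(u) = u/(-3 + 2*u) (x(u) = (u*1)/(-3 + 2*u) = u/(-3 + 2*u))
(-56 + (5 + 6*6))*(x(-10) + 91) = (-56 + (5 + 6*6))*(-10/(-3 + 2*(-10)) + 91) = (-56 + (5 + 36))*(-10/(-3 - 20) + 91) = (-56 + 41)*(-10/(-23) + 91) = -15*(-10*(-1/23) + 91) = -15*(10/23 + 91) = -15*2103/23 = -31545/23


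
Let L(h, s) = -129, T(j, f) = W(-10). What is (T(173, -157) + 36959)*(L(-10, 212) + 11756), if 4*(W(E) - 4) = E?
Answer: 859479467/2 ≈ 4.2974e+8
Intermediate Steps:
W(E) = 4 + E/4
T(j, f) = 3/2 (T(j, f) = 4 + (¼)*(-10) = 4 - 5/2 = 3/2)
(T(173, -157) + 36959)*(L(-10, 212) + 11756) = (3/2 + 36959)*(-129 + 11756) = (73921/2)*11627 = 859479467/2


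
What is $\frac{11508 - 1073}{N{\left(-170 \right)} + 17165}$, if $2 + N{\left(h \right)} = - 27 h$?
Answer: $\frac{10435}{21753} \approx 0.4797$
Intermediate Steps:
$N{\left(h \right)} = -2 - 27 h$
$\frac{11508 - 1073}{N{\left(-170 \right)} + 17165} = \frac{11508 - 1073}{\left(-2 - -4590\right) + 17165} = \frac{10435}{\left(-2 + 4590\right) + 17165} = \frac{10435}{4588 + 17165} = \frac{10435}{21753}$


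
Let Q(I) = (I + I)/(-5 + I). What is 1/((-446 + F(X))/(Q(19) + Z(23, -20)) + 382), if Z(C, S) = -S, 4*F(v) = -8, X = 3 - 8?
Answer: 159/57602 ≈ 0.0027603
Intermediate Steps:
X = -5
F(v) = -2 (F(v) = (¼)*(-8) = -2)
Q(I) = 2*I/(-5 + I) (Q(I) = (2*I)/(-5 + I) = 2*I/(-5 + I))
1/((-446 + F(X))/(Q(19) + Z(23, -20)) + 382) = 1/((-446 - 2)/(2*19/(-5 + 19) - 1*(-20)) + 382) = 1/(-448/(2*19/14 + 20) + 382) = 1/(-448/(2*19*(1/14) + 20) + 382) = 1/(-448/(19/7 + 20) + 382) = 1/(-448/159/7 + 382) = 1/(-448*7/159 + 382) = 1/(-3136/159 + 382) = 1/(57602/159) = 159/57602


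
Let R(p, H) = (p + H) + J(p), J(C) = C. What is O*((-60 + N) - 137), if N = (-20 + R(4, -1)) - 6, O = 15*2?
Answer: -6480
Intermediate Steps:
R(p, H) = H + 2*p (R(p, H) = (p + H) + p = (H + p) + p = H + 2*p)
O = 30
N = -19 (N = (-20 + (-1 + 2*4)) - 6 = (-20 + (-1 + 8)) - 6 = (-20 + 7) - 6 = -13 - 6 = -19)
O*((-60 + N) - 137) = 30*((-60 - 19) - 137) = 30*(-79 - 137) = 30*(-216) = -6480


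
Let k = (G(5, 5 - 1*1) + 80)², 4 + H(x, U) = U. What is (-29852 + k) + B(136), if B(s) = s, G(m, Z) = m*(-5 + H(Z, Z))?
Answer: -26691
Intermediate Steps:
H(x, U) = -4 + U
G(m, Z) = m*(-9 + Z) (G(m, Z) = m*(-5 + (-4 + Z)) = m*(-9 + Z))
k = 3025 (k = (5*(-9 + (5 - 1*1)) + 80)² = (5*(-9 + (5 - 1)) + 80)² = (5*(-9 + 4) + 80)² = (5*(-5) + 80)² = (-25 + 80)² = 55² = 3025)
(-29852 + k) + B(136) = (-29852 + 3025) + 136 = -26827 + 136 = -26691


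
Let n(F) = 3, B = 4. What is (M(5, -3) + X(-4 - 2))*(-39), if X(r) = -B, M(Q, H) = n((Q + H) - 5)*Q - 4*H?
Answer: -897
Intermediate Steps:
M(Q, H) = -4*H + 3*Q (M(Q, H) = 3*Q - 4*H = -4*H + 3*Q)
X(r) = -4 (X(r) = -1*4 = -4)
(M(5, -3) + X(-4 - 2))*(-39) = ((-4*(-3) + 3*5) - 4)*(-39) = ((12 + 15) - 4)*(-39) = (27 - 4)*(-39) = 23*(-39) = -897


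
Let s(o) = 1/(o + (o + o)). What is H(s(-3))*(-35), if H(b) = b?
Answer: 35/9 ≈ 3.8889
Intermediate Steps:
s(o) = 1/(3*o) (s(o) = 1/(o + 2*o) = 1/(3*o))
H(s(-3))*(-35) = ((⅓)/(-3))*(-35) = ((⅓)*(-⅓))*(-35) = -⅑*(-35) = 35/9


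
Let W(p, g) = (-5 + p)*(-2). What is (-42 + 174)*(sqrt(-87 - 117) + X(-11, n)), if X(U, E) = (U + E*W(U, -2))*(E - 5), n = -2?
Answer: 69300 + 264*I*sqrt(51) ≈ 69300.0 + 1885.3*I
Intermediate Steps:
W(p, g) = 10 - 2*p
X(U, E) = (-5 + E)*(U + E*(10 - 2*U)) (X(U, E) = (U + E*(10 - 2*U))*(E - 5) = (U + E*(10 - 2*U))*(-5 + E) = (-5 + E)*(U + E*(10 - 2*U)))
(-42 + 174)*(sqrt(-87 - 117) + X(-11, n)) = (-42 + 174)*(sqrt(-87 - 117) + (-5*(-11) - 2*(-11) + 2*(-2)**2*(5 - 1*(-11)) + 10*(-2)*(-5 - 11))) = 132*(sqrt(-204) + (55 + 22 + 2*4*(5 + 11) + 10*(-2)*(-16))) = 132*(2*I*sqrt(51) + (55 + 22 + 2*4*16 + 320)) = 132*(2*I*sqrt(51) + (55 + 22 + 128 + 320)) = 132*(2*I*sqrt(51) + 525) = 132*(525 + 2*I*sqrt(51)) = 69300 + 264*I*sqrt(51)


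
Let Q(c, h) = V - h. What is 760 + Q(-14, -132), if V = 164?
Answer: 1056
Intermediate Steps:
Q(c, h) = 164 - h
760 + Q(-14, -132) = 760 + (164 - 1*(-132)) = 760 + (164 + 132) = 760 + 296 = 1056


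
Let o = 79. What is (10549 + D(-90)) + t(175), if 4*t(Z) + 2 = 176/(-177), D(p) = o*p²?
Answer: 230258681/354 ≈ 6.5045e+5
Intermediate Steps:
D(p) = 79*p²
t(Z) = -265/354 (t(Z) = -½ + (176/(-177))/4 = -½ + (176*(-1/177))/4 = -½ + (¼)*(-176/177) = -½ - 44/177 = -265/354)
(10549 + D(-90)) + t(175) = (10549 + 79*(-90)²) - 265/354 = (10549 + 79*8100) - 265/354 = (10549 + 639900) - 265/354 = 650449 - 265/354 = 230258681/354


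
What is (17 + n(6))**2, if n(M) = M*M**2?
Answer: 54289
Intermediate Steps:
n(M) = M**3
(17 + n(6))**2 = (17 + 6**3)**2 = (17 + 216)**2 = 233**2 = 54289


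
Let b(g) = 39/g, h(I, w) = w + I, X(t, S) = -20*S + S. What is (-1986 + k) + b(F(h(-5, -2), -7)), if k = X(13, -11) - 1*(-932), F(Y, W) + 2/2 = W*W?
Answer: -13507/16 ≈ -844.19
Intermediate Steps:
X(t, S) = -19*S
h(I, w) = I + w
F(Y, W) = -1 + W**2 (F(Y, W) = -1 + W*W = -1 + W**2)
k = 1141 (k = -19*(-11) - 1*(-932) = 209 + 932 = 1141)
(-1986 + k) + b(F(h(-5, -2), -7)) = (-1986 + 1141) + 39/(-1 + (-7)**2) = -845 + 39/(-1 + 49) = -845 + 39/48 = -845 + 39*(1/48) = -845 + 13/16 = -13507/16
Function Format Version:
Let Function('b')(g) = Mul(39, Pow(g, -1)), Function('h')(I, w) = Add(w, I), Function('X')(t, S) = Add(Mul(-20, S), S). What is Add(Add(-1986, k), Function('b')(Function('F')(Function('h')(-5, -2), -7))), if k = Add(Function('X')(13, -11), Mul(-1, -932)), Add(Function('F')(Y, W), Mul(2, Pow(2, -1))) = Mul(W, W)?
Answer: Rational(-13507, 16) ≈ -844.19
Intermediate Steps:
Function('X')(t, S) = Mul(-19, S)
Function('h')(I, w) = Add(I, w)
Function('F')(Y, W) = Add(-1, Pow(W, 2)) (Function('F')(Y, W) = Add(-1, Mul(W, W)) = Add(-1, Pow(W, 2)))
k = 1141 (k = Add(Mul(-19, -11), Mul(-1, -932)) = Add(209, 932) = 1141)
Add(Add(-1986, k), Function('b')(Function('F')(Function('h')(-5, -2), -7))) = Add(Add(-1986, 1141), Mul(39, Pow(Add(-1, Pow(-7, 2)), -1))) = Add(-845, Mul(39, Pow(Add(-1, 49), -1))) = Add(-845, Mul(39, Pow(48, -1))) = Add(-845, Mul(39, Rational(1, 48))) = Add(-845, Rational(13, 16)) = Rational(-13507, 16)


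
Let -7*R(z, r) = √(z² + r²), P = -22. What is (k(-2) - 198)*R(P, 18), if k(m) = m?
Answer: 400*√202/7 ≈ 812.15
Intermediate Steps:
R(z, r) = -√(r² + z²)/7 (R(z, r) = -√(z² + r²)/7 = -√(r² + z²)/7)
(k(-2) - 198)*R(P, 18) = (-2 - 198)*(-√(18² + (-22)²)/7) = -(-200)*√(324 + 484)/7 = -(-200)*√808/7 = -(-200)*2*√202/7 = -(-400)*√202/7 = 400*√202/7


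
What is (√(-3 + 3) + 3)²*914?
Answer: 8226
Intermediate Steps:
(√(-3 + 3) + 3)²*914 = (√0 + 3)²*914 = (0 + 3)²*914 = 3²*914 = 9*914 = 8226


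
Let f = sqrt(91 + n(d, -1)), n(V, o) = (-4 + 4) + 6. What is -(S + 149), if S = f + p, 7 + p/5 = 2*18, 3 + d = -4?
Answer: -294 - sqrt(97) ≈ -303.85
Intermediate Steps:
d = -7 (d = -3 - 4 = -7)
n(V, o) = 6 (n(V, o) = 0 + 6 = 6)
p = 145 (p = -35 + 5*(2*18) = -35 + 5*36 = -35 + 180 = 145)
f = sqrt(97) (f = sqrt(91 + 6) = sqrt(97) ≈ 9.8489)
S = 145 + sqrt(97) (S = sqrt(97) + 145 = 145 + sqrt(97) ≈ 154.85)
-(S + 149) = -((145 + sqrt(97)) + 149) = -(294 + sqrt(97)) = -294 - sqrt(97)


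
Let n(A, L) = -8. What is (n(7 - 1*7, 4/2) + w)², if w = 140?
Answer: 17424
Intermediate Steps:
(n(7 - 1*7, 4/2) + w)² = (-8 + 140)² = 132² = 17424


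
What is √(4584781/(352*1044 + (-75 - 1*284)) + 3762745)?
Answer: √507158386399973294/367129 ≈ 1939.8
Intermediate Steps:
√(4584781/(352*1044 + (-75 - 1*284)) + 3762745) = √(4584781/(367488 + (-75 - 284)) + 3762745) = √(4584781/(367488 - 359) + 3762745) = √(4584781/367129 + 3762745) = √(1381417393886/367129) = √507158386399973294/367129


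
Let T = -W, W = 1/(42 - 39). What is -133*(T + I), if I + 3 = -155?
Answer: 63175/3 ≈ 21058.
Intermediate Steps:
I = -158 (I = -3 - 155 = -158)
W = 1/3 ≈ 0.33333
T = -1/3 (T = -1*1/3 = -1/3 ≈ -0.33333)
-133*(T + I) = -133*(-1/3 - 158) = -133*(-475/3) = 63175/3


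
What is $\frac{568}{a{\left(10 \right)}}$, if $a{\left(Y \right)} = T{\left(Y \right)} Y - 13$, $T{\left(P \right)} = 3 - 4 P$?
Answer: $- \frac{568}{383} \approx -1.483$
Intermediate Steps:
$a{\left(Y \right)} = -13 + Y \left(3 - 4 Y\right)$ ($a{\left(Y \right)} = \left(3 - 4 Y\right) Y - 13 = Y \left(3 - 4 Y\right) - 13 = -13 + Y \left(3 - 4 Y\right)$)
$\frac{568}{a{\left(10 \right)}} = \frac{568}{-13 - 10 \left(-3 + 4 \cdot 10\right)} = \frac{568}{-13 - 10 \left(-3 + 40\right)} = \frac{568}{-13 - 10 \cdot 37} = \frac{568}{-13 - 370} = \frac{568}{-383} = 568 \left(- \frac{1}{383}\right) = - \frac{568}{383}$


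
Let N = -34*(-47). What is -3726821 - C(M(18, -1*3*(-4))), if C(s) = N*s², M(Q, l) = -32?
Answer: -5363173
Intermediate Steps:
N = 1598
C(s) = 1598*s²
-3726821 - C(M(18, -1*3*(-4))) = -3726821 - 1598*(-32)² = -3726821 - 1598*1024 = -3726821 - 1*1636352 = -3726821 - 1636352 = -5363173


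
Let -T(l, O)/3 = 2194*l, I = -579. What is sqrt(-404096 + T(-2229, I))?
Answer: sqrt(14267182) ≈ 3777.2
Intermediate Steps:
T(l, O) = -6582*l
sqrt(-404096 + T(-2229, I)) = sqrt(-404096 - 6582*(-2229)) = sqrt(-404096 + 14671278) = sqrt(14267182)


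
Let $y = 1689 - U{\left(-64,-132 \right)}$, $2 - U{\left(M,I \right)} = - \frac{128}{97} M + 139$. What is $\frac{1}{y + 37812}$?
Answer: $\frac{97}{3853078} \approx 2.5175 \cdot 10^{-5}$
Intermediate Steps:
$U{\left(M,I \right)} = -137 + \frac{128 M}{97}$ ($U{\left(M,I \right)} = 2 - \left(- \frac{128}{97} M + 139\right) = 2 - \left(\left(-128\right) \frac{1}{97} M + 139\right) = 2 - \left(- \frac{128 M}{97} + 139\right) = 2 - \left(139 - \frac{128 M}{97}\right) = 2 + \left(-139 + \frac{128 M}{97}\right) = -137 + \frac{128 M}{97}$)
$y = \frac{185314}{97}$ ($y = 1689 - \left(-137 + \frac{128}{97} \left(-64\right)\right) = 1689 - \left(-137 - \frac{8192}{97}\right) = 1689 - - \frac{21481}{97} = 1689 + \frac{21481}{97} = \frac{185314}{97} \approx 1910.5$)
$\frac{1}{y + 37812} = \frac{1}{\frac{185314}{97} + 37812} = \frac{1}{\frac{3853078}{97}} = \frac{97}{3853078}$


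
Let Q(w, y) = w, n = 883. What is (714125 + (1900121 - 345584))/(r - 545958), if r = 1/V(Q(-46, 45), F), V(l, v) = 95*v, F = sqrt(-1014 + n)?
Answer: -1464358920203925900/352400872124933101 + 215522890*I*sqrt(131)/352400872124933101 ≈ -4.1554 + 6.9999e-9*I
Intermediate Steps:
F = I*sqrt(131) (F = sqrt(-1014 + 883) = sqrt(-131) = I*sqrt(131) ≈ 11.446*I)
r = -I*sqrt(131)/12445 (r = 1/(95*(I*sqrt(131))) = 1/(95*I*sqrt(131)) = -I*sqrt(131)/12445 ≈ -0.00091969*I)
(714125 + (1900121 - 345584))/(r - 545958) = (714125 + (1900121 - 345584))/(-I*sqrt(131)/12445 - 545958) = (714125 + 1554537)/(-545958 - I*sqrt(131)/12445) = 2268662/(-545958 - I*sqrt(131)/12445)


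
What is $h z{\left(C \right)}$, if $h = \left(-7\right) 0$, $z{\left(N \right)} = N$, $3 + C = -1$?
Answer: $0$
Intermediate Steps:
$C = -4$ ($C = -3 - 1 = -4$)
$h = 0$
$h z{\left(C \right)} = 0 \left(-4\right) = 0$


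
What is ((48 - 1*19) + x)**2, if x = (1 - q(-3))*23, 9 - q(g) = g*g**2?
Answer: 602176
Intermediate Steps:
q(g) = 9 - g**3 (q(g) = 9 - g*g**2 = 9 - g**3)
x = -805 (x = (1 - (9 - 1*(-3)**3))*23 = (1 - (9 - 1*(-27)))*23 = (1 - (9 + 27))*23 = (1 - 1*36)*23 = (1 - 36)*23 = -35*23 = -805)
((48 - 1*19) + x)**2 = ((48 - 1*19) - 805)**2 = ((48 - 19) - 805)**2 = (29 - 805)**2 = (-776)**2 = 602176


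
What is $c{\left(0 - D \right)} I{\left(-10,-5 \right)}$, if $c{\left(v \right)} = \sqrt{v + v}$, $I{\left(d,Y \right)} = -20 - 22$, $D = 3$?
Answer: $- 42 i \sqrt{6} \approx - 102.88 i$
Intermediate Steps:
$I{\left(d,Y \right)} = -42$
$c{\left(v \right)} = \sqrt{2} \sqrt{v}$ ($c{\left(v \right)} = \sqrt{2 v} = \sqrt{2} \sqrt{v}$)
$c{\left(0 - D \right)} I{\left(-10,-5 \right)} = \sqrt{2} \sqrt{0 - 3} \left(-42\right) = \sqrt{2} \sqrt{-3} \left(-42\right) = \sqrt{2} i \sqrt{3} \left(-42\right) = i \sqrt{6} \left(-42\right) = - 42 i \sqrt{6}$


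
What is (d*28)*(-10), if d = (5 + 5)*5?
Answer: -14000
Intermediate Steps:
d = 50 (d = 10*5 = 50)
(d*28)*(-10) = (50*28)*(-10) = 1400*(-10) = -14000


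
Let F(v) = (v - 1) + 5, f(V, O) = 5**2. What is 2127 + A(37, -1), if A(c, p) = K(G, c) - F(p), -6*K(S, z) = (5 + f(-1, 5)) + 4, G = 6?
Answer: 6355/3 ≈ 2118.3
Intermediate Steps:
f(V, O) = 25
F(v) = 4 + v (F(v) = (-1 + v) + 5 = 4 + v)
K(S, z) = -17/3 (K(S, z) = -((5 + 25) + 4)/6 = -(30 + 4)/6 = -1/6*34 = -17/3)
A(c, p) = -29/3 - p (A(c, p) = -17/3 - (4 + p) = -17/3 + (-4 - p) = -29/3 - p)
2127 + A(37, -1) = 2127 + (-29/3 - 1*(-1)) = 2127 + (-29/3 + 1) = 2127 - 26/3 = 6355/3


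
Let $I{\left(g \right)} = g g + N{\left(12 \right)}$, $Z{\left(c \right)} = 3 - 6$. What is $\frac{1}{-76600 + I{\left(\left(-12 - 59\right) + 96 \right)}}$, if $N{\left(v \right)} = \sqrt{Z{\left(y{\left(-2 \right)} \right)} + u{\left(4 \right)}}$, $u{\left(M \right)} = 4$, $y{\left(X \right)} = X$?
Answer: $- \frac{1}{75974} \approx -1.3162 \cdot 10^{-5}$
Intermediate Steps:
$Z{\left(c \right)} = -3$ ($Z{\left(c \right)} = 3 - 6 = -3$)
$N{\left(v \right)} = 1$ ($N{\left(v \right)} = \sqrt{-3 + 4} = \sqrt{1} = 1$)
$I{\left(g \right)} = 1 + g^{2}$ ($I{\left(g \right)} = g g + 1 = g^{2} + 1 = 1 + g^{2}$)
$\frac{1}{-76600 + I{\left(\left(-12 - 59\right) + 96 \right)}} = \frac{1}{-76600 + \left(1 + \left(\left(-12 - 59\right) + 96\right)^{2}\right)} = \frac{1}{-76600 + \left(1 + \left(-71 + 96\right)^{2}\right)} = \frac{1}{-76600 + \left(1 + 25^{2}\right)} = \frac{1}{-76600 + \left(1 + 625\right)} = \frac{1}{-76600 + 626} = \frac{1}{-75974} = - \frac{1}{75974}$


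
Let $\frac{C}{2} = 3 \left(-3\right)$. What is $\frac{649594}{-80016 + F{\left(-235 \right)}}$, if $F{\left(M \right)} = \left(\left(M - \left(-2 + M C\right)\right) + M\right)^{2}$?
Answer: $\frac{324797}{10995594} \approx 0.029539$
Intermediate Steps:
$C = -18$ ($C = 2 \cdot 3 \left(-3\right) = 2 \left(-9\right) = -18$)
$F{\left(M \right)} = \left(2 + 20 M\right)^{2}$ ($F{\left(M \right)} = \left(\left(M - \left(-2 + M \left(-18\right)\right)\right) + M\right)^{2} = \left(\left(M - \left(-2 - 18 M\right)\right) + M\right)^{2} = \left(\left(M + \left(2 + 18 M\right)\right) + M\right)^{2} = \left(\left(2 + 19 M\right) + M\right)^{2} = \left(2 + 20 M\right)^{2}$)
$\frac{649594}{-80016 + F{\left(-235 \right)}} = \frac{649594}{-80016 + 4 \left(1 + 10 \left(-235\right)\right)^{2}} = \frac{649594}{-80016 + 4 \left(1 - 2350\right)^{2}} = \frac{649594}{-80016 + 4 \left(-2349\right)^{2}} = \frac{649594}{-80016 + 4 \cdot 5517801} = \frac{649594}{-80016 + 22071204} = \frac{649594}{21991188} = 649594 \cdot \frac{1}{21991188} = \frac{324797}{10995594}$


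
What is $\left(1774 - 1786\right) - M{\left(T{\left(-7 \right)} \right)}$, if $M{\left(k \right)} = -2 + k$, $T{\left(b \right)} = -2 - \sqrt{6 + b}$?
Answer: $-8 + i \approx -8.0 + 1.0 i$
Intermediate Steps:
$\left(1774 - 1786\right) - M{\left(T{\left(-7 \right)} \right)} = \left(1774 - 1786\right) - \left(-2 - \left(2 + \sqrt{6 - 7}\right)\right) = -12 - \left(-2 - \left(2 + \sqrt{-1}\right)\right) = -12 - \left(-2 - \left(2 + i\right)\right) = -12 - \left(-4 - i\right) = -12 + \left(4 + i\right) = -8 + i$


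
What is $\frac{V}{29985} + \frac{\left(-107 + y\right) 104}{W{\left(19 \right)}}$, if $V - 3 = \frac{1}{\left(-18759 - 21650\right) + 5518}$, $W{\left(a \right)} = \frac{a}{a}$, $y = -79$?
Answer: $- \frac{20237821042768}{1046206635} \approx -19344.0$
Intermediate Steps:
$W{\left(a \right)} = 1$
$V = \frac{104672}{34891}$ ($V = 3 + \frac{1}{\left(-18759 - 21650\right) + 5518} = 3 + \frac{1}{-40409 + 5518} = 3 + \frac{1}{-34891} = 3 - \frac{1}{34891} = \frac{104672}{34891} \approx 3.0$)
$\frac{V}{29985} + \frac{\left(-107 + y\right) 104}{W{\left(19 \right)}} = \frac{104672}{34891 \cdot 29985} + \frac{\left(-107 - 79\right) 104}{1} = \frac{104672}{34891} \cdot \frac{1}{29985} + \left(-186\right) 104 \cdot 1 = \frac{104672}{1046206635} - 19344 = - \frac{20237821042768}{1046206635}$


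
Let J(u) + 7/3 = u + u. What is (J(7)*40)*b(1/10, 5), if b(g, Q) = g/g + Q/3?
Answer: 11200/9 ≈ 1244.4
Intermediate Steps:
J(u) = -7/3 + 2*u (J(u) = -7/3 + (u + u) = -7/3 + 2*u)
b(g, Q) = 1 + Q/3 (b(g, Q) = 1 + Q*(⅓) = 1 + Q/3)
(J(7)*40)*b(1/10, 5) = ((-7/3 + 2*7)*40)*(1 + (⅓)*5) = ((-7/3 + 14)*40)*(1 + 5/3) = ((35/3)*40)*(8/3) = (1400/3)*(8/3) = 11200/9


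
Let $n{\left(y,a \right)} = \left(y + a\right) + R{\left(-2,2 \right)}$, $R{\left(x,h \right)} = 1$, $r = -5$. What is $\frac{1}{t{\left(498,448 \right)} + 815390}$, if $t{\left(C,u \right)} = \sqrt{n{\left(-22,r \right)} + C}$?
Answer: $\frac{407695}{332430425814} - \frac{\sqrt{118}}{332430425814} \approx 1.2264 \cdot 10^{-6}$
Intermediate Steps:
$n{\left(y,a \right)} = 1 + a + y$ ($n{\left(y,a \right)} = \left(y + a\right) + 1 = \left(a + y\right) + 1 = 1 + a + y$)
$t{\left(C,u \right)} = \sqrt{-26 + C}$ ($t{\left(C,u \right)} = \sqrt{\left(1 - 5 - 22\right) + C} = \sqrt{-26 + C}$)
$\frac{1}{t{\left(498,448 \right)} + 815390} = \frac{1}{\sqrt{-26 + 498} + 815390} = \frac{1}{\sqrt{472} + 815390} = \frac{1}{2 \sqrt{118} + 815390} = \frac{1}{815390 + 2 \sqrt{118}}$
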